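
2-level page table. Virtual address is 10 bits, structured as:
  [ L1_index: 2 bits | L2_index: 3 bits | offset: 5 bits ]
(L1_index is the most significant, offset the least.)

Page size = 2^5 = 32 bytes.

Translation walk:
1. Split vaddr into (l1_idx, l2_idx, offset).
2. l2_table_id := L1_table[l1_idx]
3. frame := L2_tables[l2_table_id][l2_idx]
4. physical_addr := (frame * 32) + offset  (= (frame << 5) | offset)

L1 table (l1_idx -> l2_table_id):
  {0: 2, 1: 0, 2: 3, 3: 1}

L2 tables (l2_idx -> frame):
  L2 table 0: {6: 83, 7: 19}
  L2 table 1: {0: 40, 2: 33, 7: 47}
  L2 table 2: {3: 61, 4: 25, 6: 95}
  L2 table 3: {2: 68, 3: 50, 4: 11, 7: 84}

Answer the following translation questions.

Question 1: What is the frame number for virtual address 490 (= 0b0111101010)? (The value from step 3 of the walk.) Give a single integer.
Answer: 19

Derivation:
vaddr = 490: l1_idx=1, l2_idx=7
L1[1] = 0; L2[0][7] = 19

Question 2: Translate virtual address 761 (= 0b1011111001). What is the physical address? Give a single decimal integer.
Answer: 2713

Derivation:
vaddr = 761 = 0b1011111001
Split: l1_idx=2, l2_idx=7, offset=25
L1[2] = 3
L2[3][7] = 84
paddr = 84 * 32 + 25 = 2713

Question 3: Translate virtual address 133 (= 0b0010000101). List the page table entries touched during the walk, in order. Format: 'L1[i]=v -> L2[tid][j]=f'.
vaddr = 133 = 0b0010000101
Split: l1_idx=0, l2_idx=4, offset=5

Answer: L1[0]=2 -> L2[2][4]=25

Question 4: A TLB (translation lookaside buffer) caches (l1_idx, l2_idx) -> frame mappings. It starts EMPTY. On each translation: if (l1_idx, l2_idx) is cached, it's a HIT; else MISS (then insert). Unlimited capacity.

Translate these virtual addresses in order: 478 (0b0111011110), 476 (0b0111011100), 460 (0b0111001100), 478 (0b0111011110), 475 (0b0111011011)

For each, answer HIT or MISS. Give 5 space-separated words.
Answer: MISS HIT HIT HIT HIT

Derivation:
vaddr=478: (1,6) not in TLB -> MISS, insert
vaddr=476: (1,6) in TLB -> HIT
vaddr=460: (1,6) in TLB -> HIT
vaddr=478: (1,6) in TLB -> HIT
vaddr=475: (1,6) in TLB -> HIT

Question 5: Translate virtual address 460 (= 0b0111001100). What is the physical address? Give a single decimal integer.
vaddr = 460 = 0b0111001100
Split: l1_idx=1, l2_idx=6, offset=12
L1[1] = 0
L2[0][6] = 83
paddr = 83 * 32 + 12 = 2668

Answer: 2668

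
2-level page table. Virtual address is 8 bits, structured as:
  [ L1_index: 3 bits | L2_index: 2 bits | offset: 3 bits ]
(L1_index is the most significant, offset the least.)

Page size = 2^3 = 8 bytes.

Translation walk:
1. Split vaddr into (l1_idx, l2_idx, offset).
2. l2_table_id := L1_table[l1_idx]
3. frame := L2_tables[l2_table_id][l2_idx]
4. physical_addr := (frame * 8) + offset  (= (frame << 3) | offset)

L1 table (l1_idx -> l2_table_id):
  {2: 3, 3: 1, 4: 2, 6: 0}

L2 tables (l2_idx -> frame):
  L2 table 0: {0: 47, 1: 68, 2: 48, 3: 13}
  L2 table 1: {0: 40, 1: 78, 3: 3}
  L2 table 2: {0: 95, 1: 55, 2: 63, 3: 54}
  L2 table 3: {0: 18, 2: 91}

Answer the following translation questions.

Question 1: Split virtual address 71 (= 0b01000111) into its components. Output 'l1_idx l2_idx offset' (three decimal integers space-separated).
Answer: 2 0 7

Derivation:
vaddr = 71 = 0b01000111
  top 3 bits -> l1_idx = 2
  next 2 bits -> l2_idx = 0
  bottom 3 bits -> offset = 7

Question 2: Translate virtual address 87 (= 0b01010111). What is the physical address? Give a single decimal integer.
vaddr = 87 = 0b01010111
Split: l1_idx=2, l2_idx=2, offset=7
L1[2] = 3
L2[3][2] = 91
paddr = 91 * 8 + 7 = 735

Answer: 735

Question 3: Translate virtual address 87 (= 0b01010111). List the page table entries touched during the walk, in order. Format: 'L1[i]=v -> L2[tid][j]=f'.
Answer: L1[2]=3 -> L2[3][2]=91

Derivation:
vaddr = 87 = 0b01010111
Split: l1_idx=2, l2_idx=2, offset=7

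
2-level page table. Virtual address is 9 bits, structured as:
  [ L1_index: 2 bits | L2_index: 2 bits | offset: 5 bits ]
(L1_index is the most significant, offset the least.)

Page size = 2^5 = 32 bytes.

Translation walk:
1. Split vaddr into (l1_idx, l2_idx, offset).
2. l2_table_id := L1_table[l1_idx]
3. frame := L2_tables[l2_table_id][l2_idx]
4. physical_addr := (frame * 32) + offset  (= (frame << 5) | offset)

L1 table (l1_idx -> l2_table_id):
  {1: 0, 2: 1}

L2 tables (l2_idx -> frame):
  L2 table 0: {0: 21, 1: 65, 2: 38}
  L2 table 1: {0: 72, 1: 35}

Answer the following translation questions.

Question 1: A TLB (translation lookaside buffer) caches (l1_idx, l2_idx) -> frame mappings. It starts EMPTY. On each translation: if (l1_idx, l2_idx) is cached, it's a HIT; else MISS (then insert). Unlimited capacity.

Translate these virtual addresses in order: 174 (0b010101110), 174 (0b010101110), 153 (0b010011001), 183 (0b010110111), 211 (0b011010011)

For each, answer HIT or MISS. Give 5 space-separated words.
Answer: MISS HIT MISS HIT MISS

Derivation:
vaddr=174: (1,1) not in TLB -> MISS, insert
vaddr=174: (1,1) in TLB -> HIT
vaddr=153: (1,0) not in TLB -> MISS, insert
vaddr=183: (1,1) in TLB -> HIT
vaddr=211: (1,2) not in TLB -> MISS, insert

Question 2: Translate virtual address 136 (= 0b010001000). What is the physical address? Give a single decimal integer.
Answer: 680

Derivation:
vaddr = 136 = 0b010001000
Split: l1_idx=1, l2_idx=0, offset=8
L1[1] = 0
L2[0][0] = 21
paddr = 21 * 32 + 8 = 680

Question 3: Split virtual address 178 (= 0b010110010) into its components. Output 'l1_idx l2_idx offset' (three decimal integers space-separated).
Answer: 1 1 18

Derivation:
vaddr = 178 = 0b010110010
  top 2 bits -> l1_idx = 1
  next 2 bits -> l2_idx = 1
  bottom 5 bits -> offset = 18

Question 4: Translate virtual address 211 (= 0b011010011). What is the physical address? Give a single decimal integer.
Answer: 1235

Derivation:
vaddr = 211 = 0b011010011
Split: l1_idx=1, l2_idx=2, offset=19
L1[1] = 0
L2[0][2] = 38
paddr = 38 * 32 + 19 = 1235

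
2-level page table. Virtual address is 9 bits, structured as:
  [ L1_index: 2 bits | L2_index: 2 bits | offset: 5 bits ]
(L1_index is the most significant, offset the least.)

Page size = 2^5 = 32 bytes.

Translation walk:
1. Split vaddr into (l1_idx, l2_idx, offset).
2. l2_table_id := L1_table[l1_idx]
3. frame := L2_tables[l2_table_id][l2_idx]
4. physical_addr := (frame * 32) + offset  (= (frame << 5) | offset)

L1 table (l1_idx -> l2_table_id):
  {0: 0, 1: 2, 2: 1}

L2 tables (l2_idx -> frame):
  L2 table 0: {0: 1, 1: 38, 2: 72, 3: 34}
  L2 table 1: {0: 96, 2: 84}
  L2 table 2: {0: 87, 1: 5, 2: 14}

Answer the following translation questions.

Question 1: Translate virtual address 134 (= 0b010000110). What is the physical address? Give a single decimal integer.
Answer: 2790

Derivation:
vaddr = 134 = 0b010000110
Split: l1_idx=1, l2_idx=0, offset=6
L1[1] = 2
L2[2][0] = 87
paddr = 87 * 32 + 6 = 2790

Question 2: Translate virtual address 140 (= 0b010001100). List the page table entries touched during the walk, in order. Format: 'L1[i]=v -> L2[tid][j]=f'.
Answer: L1[1]=2 -> L2[2][0]=87

Derivation:
vaddr = 140 = 0b010001100
Split: l1_idx=1, l2_idx=0, offset=12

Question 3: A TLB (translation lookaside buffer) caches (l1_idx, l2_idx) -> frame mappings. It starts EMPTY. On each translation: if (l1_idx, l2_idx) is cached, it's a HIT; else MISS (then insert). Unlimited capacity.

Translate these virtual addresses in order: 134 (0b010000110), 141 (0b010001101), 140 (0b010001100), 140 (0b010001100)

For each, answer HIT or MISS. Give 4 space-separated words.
vaddr=134: (1,0) not in TLB -> MISS, insert
vaddr=141: (1,0) in TLB -> HIT
vaddr=140: (1,0) in TLB -> HIT
vaddr=140: (1,0) in TLB -> HIT

Answer: MISS HIT HIT HIT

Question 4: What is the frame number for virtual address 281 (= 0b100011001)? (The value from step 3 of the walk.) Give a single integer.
Answer: 96

Derivation:
vaddr = 281: l1_idx=2, l2_idx=0
L1[2] = 1; L2[1][0] = 96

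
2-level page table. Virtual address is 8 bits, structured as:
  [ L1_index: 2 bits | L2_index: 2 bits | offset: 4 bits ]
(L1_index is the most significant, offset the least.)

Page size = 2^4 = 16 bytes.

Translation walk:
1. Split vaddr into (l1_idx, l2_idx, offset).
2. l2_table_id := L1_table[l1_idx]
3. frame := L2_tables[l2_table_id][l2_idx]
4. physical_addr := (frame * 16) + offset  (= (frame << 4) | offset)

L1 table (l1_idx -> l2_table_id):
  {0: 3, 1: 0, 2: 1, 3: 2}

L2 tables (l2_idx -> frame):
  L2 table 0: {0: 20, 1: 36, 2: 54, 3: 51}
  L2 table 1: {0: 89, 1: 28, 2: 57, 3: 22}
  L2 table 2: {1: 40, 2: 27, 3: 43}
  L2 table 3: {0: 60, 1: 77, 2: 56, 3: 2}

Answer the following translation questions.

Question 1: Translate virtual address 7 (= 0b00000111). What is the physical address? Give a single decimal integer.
vaddr = 7 = 0b00000111
Split: l1_idx=0, l2_idx=0, offset=7
L1[0] = 3
L2[3][0] = 60
paddr = 60 * 16 + 7 = 967

Answer: 967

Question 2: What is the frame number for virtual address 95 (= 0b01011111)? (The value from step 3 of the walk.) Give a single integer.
vaddr = 95: l1_idx=1, l2_idx=1
L1[1] = 0; L2[0][1] = 36

Answer: 36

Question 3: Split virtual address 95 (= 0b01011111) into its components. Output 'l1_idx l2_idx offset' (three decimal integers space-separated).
Answer: 1 1 15

Derivation:
vaddr = 95 = 0b01011111
  top 2 bits -> l1_idx = 1
  next 2 bits -> l2_idx = 1
  bottom 4 bits -> offset = 15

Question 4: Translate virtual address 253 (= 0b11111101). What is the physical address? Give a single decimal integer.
Answer: 701

Derivation:
vaddr = 253 = 0b11111101
Split: l1_idx=3, l2_idx=3, offset=13
L1[3] = 2
L2[2][3] = 43
paddr = 43 * 16 + 13 = 701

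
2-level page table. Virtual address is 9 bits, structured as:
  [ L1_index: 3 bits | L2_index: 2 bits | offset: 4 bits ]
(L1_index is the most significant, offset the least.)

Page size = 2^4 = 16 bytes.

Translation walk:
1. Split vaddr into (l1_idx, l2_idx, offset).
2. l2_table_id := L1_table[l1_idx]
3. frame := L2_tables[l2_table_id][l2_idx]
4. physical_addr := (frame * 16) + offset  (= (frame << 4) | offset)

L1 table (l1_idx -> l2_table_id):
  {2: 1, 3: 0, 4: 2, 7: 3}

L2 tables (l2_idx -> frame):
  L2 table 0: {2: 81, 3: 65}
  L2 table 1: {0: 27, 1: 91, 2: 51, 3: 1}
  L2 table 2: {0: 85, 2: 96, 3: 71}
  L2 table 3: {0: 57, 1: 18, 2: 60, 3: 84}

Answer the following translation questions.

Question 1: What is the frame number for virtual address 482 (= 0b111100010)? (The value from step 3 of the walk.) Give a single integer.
Answer: 60

Derivation:
vaddr = 482: l1_idx=7, l2_idx=2
L1[7] = 3; L2[3][2] = 60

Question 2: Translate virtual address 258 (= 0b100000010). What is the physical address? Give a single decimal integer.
Answer: 1362

Derivation:
vaddr = 258 = 0b100000010
Split: l1_idx=4, l2_idx=0, offset=2
L1[4] = 2
L2[2][0] = 85
paddr = 85 * 16 + 2 = 1362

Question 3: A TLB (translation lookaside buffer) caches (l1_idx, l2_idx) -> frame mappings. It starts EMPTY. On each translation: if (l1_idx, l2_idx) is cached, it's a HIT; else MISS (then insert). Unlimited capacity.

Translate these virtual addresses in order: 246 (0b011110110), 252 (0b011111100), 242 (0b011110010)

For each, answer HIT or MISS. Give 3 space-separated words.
vaddr=246: (3,3) not in TLB -> MISS, insert
vaddr=252: (3,3) in TLB -> HIT
vaddr=242: (3,3) in TLB -> HIT

Answer: MISS HIT HIT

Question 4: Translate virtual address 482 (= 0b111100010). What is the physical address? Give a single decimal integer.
vaddr = 482 = 0b111100010
Split: l1_idx=7, l2_idx=2, offset=2
L1[7] = 3
L2[3][2] = 60
paddr = 60 * 16 + 2 = 962

Answer: 962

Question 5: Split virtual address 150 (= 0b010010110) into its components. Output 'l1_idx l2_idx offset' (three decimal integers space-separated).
Answer: 2 1 6

Derivation:
vaddr = 150 = 0b010010110
  top 3 bits -> l1_idx = 2
  next 2 bits -> l2_idx = 1
  bottom 4 bits -> offset = 6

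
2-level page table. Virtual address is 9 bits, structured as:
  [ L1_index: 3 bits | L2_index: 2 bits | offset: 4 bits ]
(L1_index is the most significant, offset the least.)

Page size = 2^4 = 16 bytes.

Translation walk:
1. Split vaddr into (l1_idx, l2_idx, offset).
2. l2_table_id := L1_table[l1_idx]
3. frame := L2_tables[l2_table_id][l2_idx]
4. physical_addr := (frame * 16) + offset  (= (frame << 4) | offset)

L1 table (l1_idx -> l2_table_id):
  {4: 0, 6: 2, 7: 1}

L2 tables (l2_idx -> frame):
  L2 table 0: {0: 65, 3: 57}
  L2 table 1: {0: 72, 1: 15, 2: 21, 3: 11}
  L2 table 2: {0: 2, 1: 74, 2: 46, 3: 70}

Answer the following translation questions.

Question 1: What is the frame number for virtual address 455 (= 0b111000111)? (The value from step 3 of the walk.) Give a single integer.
Answer: 72

Derivation:
vaddr = 455: l1_idx=7, l2_idx=0
L1[7] = 1; L2[1][0] = 72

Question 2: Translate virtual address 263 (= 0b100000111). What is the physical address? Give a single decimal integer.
Answer: 1047

Derivation:
vaddr = 263 = 0b100000111
Split: l1_idx=4, l2_idx=0, offset=7
L1[4] = 0
L2[0][0] = 65
paddr = 65 * 16 + 7 = 1047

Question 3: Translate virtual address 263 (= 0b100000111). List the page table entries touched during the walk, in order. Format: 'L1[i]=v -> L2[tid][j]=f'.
vaddr = 263 = 0b100000111
Split: l1_idx=4, l2_idx=0, offset=7

Answer: L1[4]=0 -> L2[0][0]=65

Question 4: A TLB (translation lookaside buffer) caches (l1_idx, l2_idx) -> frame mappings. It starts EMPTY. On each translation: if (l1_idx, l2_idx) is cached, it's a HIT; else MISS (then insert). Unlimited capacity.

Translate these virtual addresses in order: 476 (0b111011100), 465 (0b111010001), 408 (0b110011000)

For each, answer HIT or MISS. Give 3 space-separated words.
Answer: MISS HIT MISS

Derivation:
vaddr=476: (7,1) not in TLB -> MISS, insert
vaddr=465: (7,1) in TLB -> HIT
vaddr=408: (6,1) not in TLB -> MISS, insert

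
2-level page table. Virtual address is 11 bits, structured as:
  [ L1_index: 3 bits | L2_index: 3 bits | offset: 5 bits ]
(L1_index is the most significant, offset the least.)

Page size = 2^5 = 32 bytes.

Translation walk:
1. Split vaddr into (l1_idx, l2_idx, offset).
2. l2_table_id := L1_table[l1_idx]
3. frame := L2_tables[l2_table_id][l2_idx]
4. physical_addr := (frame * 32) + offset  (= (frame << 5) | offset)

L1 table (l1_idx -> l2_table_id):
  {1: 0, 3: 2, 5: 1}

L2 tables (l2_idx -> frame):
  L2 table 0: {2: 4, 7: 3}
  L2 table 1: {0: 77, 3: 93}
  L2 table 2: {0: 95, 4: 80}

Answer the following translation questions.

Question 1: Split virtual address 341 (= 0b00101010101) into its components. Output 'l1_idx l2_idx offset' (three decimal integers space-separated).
Answer: 1 2 21

Derivation:
vaddr = 341 = 0b00101010101
  top 3 bits -> l1_idx = 1
  next 3 bits -> l2_idx = 2
  bottom 5 bits -> offset = 21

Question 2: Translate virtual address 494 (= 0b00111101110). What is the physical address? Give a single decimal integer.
Answer: 110

Derivation:
vaddr = 494 = 0b00111101110
Split: l1_idx=1, l2_idx=7, offset=14
L1[1] = 0
L2[0][7] = 3
paddr = 3 * 32 + 14 = 110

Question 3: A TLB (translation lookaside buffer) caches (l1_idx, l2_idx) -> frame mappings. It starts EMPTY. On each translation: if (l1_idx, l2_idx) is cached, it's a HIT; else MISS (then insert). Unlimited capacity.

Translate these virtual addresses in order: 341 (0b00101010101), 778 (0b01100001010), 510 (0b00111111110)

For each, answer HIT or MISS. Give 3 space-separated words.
Answer: MISS MISS MISS

Derivation:
vaddr=341: (1,2) not in TLB -> MISS, insert
vaddr=778: (3,0) not in TLB -> MISS, insert
vaddr=510: (1,7) not in TLB -> MISS, insert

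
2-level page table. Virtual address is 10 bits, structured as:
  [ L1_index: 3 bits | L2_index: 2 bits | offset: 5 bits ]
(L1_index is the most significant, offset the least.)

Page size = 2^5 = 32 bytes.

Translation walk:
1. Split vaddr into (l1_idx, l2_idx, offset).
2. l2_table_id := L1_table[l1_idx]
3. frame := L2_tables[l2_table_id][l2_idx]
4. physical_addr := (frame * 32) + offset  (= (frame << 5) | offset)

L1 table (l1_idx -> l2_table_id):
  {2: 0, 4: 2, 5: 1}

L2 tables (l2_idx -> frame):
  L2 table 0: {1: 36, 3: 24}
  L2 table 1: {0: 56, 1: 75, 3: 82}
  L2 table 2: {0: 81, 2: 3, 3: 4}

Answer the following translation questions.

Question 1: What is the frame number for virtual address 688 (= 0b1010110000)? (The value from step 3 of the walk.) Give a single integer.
Answer: 75

Derivation:
vaddr = 688: l1_idx=5, l2_idx=1
L1[5] = 1; L2[1][1] = 75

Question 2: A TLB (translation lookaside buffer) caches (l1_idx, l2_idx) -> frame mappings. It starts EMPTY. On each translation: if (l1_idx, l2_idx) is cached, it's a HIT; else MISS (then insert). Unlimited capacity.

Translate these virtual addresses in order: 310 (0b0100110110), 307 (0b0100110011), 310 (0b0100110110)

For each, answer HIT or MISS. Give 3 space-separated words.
vaddr=310: (2,1) not in TLB -> MISS, insert
vaddr=307: (2,1) in TLB -> HIT
vaddr=310: (2,1) in TLB -> HIT

Answer: MISS HIT HIT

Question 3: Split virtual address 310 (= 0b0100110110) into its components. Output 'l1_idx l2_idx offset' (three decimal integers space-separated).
vaddr = 310 = 0b0100110110
  top 3 bits -> l1_idx = 2
  next 2 bits -> l2_idx = 1
  bottom 5 bits -> offset = 22

Answer: 2 1 22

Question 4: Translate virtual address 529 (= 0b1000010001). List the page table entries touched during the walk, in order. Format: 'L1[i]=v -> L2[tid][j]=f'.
Answer: L1[4]=2 -> L2[2][0]=81

Derivation:
vaddr = 529 = 0b1000010001
Split: l1_idx=4, l2_idx=0, offset=17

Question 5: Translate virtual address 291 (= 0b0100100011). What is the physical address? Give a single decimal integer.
vaddr = 291 = 0b0100100011
Split: l1_idx=2, l2_idx=1, offset=3
L1[2] = 0
L2[0][1] = 36
paddr = 36 * 32 + 3 = 1155

Answer: 1155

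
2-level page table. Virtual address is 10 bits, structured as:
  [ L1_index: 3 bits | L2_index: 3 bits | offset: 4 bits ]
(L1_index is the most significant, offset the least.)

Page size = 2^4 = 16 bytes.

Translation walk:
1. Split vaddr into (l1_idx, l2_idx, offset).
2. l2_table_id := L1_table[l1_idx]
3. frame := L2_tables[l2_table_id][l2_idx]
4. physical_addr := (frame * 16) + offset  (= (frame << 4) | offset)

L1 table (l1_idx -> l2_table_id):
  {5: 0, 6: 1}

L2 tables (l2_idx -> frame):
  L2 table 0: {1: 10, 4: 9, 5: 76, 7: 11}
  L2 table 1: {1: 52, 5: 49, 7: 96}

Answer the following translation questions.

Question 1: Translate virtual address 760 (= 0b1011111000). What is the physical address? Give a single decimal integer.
vaddr = 760 = 0b1011111000
Split: l1_idx=5, l2_idx=7, offset=8
L1[5] = 0
L2[0][7] = 11
paddr = 11 * 16 + 8 = 184

Answer: 184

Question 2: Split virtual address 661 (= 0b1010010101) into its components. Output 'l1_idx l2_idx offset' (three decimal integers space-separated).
Answer: 5 1 5

Derivation:
vaddr = 661 = 0b1010010101
  top 3 bits -> l1_idx = 5
  next 3 bits -> l2_idx = 1
  bottom 4 bits -> offset = 5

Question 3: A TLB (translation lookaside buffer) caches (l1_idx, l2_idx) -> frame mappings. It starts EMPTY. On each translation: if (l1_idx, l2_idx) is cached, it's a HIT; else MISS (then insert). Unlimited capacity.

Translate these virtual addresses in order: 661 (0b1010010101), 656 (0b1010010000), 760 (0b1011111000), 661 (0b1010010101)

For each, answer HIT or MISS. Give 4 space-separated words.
Answer: MISS HIT MISS HIT

Derivation:
vaddr=661: (5,1) not in TLB -> MISS, insert
vaddr=656: (5,1) in TLB -> HIT
vaddr=760: (5,7) not in TLB -> MISS, insert
vaddr=661: (5,1) in TLB -> HIT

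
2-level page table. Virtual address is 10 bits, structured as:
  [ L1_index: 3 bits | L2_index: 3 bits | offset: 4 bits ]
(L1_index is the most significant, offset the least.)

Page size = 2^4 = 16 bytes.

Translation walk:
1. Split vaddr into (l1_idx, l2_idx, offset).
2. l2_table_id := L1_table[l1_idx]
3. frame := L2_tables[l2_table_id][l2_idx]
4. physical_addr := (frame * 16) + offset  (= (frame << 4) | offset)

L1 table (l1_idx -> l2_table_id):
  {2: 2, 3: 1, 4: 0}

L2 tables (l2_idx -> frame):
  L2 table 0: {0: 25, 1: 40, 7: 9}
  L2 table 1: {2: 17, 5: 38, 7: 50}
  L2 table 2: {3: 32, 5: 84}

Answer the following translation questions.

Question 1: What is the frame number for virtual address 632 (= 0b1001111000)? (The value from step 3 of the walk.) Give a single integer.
Answer: 9

Derivation:
vaddr = 632: l1_idx=4, l2_idx=7
L1[4] = 0; L2[0][7] = 9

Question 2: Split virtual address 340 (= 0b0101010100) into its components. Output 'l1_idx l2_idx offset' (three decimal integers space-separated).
Answer: 2 5 4

Derivation:
vaddr = 340 = 0b0101010100
  top 3 bits -> l1_idx = 2
  next 3 bits -> l2_idx = 5
  bottom 4 bits -> offset = 4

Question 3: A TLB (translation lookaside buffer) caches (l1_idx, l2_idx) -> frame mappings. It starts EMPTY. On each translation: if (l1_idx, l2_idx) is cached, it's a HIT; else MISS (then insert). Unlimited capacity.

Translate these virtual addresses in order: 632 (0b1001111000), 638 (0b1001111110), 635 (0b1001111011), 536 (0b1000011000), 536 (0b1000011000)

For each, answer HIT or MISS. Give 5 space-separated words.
vaddr=632: (4,7) not in TLB -> MISS, insert
vaddr=638: (4,7) in TLB -> HIT
vaddr=635: (4,7) in TLB -> HIT
vaddr=536: (4,1) not in TLB -> MISS, insert
vaddr=536: (4,1) in TLB -> HIT

Answer: MISS HIT HIT MISS HIT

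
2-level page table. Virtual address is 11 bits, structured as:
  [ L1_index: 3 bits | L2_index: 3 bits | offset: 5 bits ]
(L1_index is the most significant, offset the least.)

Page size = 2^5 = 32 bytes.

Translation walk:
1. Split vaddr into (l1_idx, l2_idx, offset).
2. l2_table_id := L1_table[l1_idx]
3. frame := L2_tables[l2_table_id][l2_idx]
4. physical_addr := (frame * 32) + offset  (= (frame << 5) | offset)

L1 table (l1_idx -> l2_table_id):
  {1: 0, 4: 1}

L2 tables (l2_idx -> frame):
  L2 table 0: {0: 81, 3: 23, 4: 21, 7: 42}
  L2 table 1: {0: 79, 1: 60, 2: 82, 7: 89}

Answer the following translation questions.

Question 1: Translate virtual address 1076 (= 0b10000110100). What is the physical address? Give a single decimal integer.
Answer: 1940

Derivation:
vaddr = 1076 = 0b10000110100
Split: l1_idx=4, l2_idx=1, offset=20
L1[4] = 1
L2[1][1] = 60
paddr = 60 * 32 + 20 = 1940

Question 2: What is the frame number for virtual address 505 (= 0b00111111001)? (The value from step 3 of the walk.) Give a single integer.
Answer: 42

Derivation:
vaddr = 505: l1_idx=1, l2_idx=7
L1[1] = 0; L2[0][7] = 42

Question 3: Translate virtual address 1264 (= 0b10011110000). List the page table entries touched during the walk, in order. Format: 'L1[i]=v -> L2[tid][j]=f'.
vaddr = 1264 = 0b10011110000
Split: l1_idx=4, l2_idx=7, offset=16

Answer: L1[4]=1 -> L2[1][7]=89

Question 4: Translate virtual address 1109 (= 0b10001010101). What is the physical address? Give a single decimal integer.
Answer: 2645

Derivation:
vaddr = 1109 = 0b10001010101
Split: l1_idx=4, l2_idx=2, offset=21
L1[4] = 1
L2[1][2] = 82
paddr = 82 * 32 + 21 = 2645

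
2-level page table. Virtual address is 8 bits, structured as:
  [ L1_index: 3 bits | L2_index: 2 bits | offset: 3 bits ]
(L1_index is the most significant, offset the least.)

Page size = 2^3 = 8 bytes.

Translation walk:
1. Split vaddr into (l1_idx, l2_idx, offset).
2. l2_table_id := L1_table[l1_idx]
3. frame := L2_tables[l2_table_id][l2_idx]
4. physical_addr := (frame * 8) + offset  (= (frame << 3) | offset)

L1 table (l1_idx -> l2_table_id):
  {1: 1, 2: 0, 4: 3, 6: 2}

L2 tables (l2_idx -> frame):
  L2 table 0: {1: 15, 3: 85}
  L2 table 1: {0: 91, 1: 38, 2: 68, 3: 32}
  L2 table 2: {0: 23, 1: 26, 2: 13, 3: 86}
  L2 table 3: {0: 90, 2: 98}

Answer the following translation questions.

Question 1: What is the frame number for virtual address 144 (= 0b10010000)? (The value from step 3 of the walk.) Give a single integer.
vaddr = 144: l1_idx=4, l2_idx=2
L1[4] = 3; L2[3][2] = 98

Answer: 98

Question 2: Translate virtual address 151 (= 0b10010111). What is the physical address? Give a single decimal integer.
Answer: 791

Derivation:
vaddr = 151 = 0b10010111
Split: l1_idx=4, l2_idx=2, offset=7
L1[4] = 3
L2[3][2] = 98
paddr = 98 * 8 + 7 = 791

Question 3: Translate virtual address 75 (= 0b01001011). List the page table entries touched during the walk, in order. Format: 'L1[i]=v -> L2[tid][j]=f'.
vaddr = 75 = 0b01001011
Split: l1_idx=2, l2_idx=1, offset=3

Answer: L1[2]=0 -> L2[0][1]=15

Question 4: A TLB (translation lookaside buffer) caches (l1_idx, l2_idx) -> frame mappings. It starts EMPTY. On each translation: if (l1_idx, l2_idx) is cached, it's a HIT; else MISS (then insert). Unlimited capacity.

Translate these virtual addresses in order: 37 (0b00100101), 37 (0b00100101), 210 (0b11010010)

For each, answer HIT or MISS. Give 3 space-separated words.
Answer: MISS HIT MISS

Derivation:
vaddr=37: (1,0) not in TLB -> MISS, insert
vaddr=37: (1,0) in TLB -> HIT
vaddr=210: (6,2) not in TLB -> MISS, insert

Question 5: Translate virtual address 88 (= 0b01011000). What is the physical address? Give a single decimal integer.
vaddr = 88 = 0b01011000
Split: l1_idx=2, l2_idx=3, offset=0
L1[2] = 0
L2[0][3] = 85
paddr = 85 * 8 + 0 = 680

Answer: 680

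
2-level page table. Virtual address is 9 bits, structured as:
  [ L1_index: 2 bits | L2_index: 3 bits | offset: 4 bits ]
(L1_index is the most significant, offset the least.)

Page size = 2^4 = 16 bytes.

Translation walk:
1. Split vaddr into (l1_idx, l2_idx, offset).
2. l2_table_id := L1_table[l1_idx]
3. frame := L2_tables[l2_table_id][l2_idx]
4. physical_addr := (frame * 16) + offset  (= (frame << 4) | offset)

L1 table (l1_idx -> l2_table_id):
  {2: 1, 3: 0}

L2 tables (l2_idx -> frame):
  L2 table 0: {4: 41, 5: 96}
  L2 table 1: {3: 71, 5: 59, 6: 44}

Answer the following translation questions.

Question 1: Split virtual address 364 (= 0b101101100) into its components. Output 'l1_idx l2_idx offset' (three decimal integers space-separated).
vaddr = 364 = 0b101101100
  top 2 bits -> l1_idx = 2
  next 3 bits -> l2_idx = 6
  bottom 4 bits -> offset = 12

Answer: 2 6 12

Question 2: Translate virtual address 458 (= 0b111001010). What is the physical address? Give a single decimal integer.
vaddr = 458 = 0b111001010
Split: l1_idx=3, l2_idx=4, offset=10
L1[3] = 0
L2[0][4] = 41
paddr = 41 * 16 + 10 = 666

Answer: 666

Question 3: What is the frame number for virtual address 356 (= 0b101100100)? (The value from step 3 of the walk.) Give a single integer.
Answer: 44

Derivation:
vaddr = 356: l1_idx=2, l2_idx=6
L1[2] = 1; L2[1][6] = 44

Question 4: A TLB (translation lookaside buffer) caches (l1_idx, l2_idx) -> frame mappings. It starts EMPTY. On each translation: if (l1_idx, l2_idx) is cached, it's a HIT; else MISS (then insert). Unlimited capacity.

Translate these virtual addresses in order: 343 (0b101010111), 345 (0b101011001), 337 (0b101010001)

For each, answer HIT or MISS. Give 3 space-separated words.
vaddr=343: (2,5) not in TLB -> MISS, insert
vaddr=345: (2,5) in TLB -> HIT
vaddr=337: (2,5) in TLB -> HIT

Answer: MISS HIT HIT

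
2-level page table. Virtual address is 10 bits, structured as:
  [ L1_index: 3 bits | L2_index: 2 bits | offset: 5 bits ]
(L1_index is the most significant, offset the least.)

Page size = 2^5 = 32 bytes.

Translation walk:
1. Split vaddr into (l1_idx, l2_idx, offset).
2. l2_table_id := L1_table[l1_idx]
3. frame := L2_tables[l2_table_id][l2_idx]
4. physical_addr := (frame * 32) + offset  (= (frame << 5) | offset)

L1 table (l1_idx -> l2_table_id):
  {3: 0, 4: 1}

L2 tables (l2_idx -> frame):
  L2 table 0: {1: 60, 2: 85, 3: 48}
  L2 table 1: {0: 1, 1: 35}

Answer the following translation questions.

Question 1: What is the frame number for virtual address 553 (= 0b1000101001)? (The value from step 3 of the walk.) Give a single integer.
vaddr = 553: l1_idx=4, l2_idx=1
L1[4] = 1; L2[1][1] = 35

Answer: 35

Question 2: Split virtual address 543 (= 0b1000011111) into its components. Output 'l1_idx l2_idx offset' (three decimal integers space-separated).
vaddr = 543 = 0b1000011111
  top 3 bits -> l1_idx = 4
  next 2 bits -> l2_idx = 0
  bottom 5 bits -> offset = 31

Answer: 4 0 31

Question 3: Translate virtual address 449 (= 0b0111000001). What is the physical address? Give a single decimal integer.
Answer: 2721

Derivation:
vaddr = 449 = 0b0111000001
Split: l1_idx=3, l2_idx=2, offset=1
L1[3] = 0
L2[0][2] = 85
paddr = 85 * 32 + 1 = 2721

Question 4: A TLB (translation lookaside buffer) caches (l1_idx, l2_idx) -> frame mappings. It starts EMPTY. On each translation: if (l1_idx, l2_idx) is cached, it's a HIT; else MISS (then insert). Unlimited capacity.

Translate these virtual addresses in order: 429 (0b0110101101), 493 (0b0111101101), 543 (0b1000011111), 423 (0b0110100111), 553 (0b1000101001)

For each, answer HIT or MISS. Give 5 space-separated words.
Answer: MISS MISS MISS HIT MISS

Derivation:
vaddr=429: (3,1) not in TLB -> MISS, insert
vaddr=493: (3,3) not in TLB -> MISS, insert
vaddr=543: (4,0) not in TLB -> MISS, insert
vaddr=423: (3,1) in TLB -> HIT
vaddr=553: (4,1) not in TLB -> MISS, insert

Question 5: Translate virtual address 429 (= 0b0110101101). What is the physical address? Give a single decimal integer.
vaddr = 429 = 0b0110101101
Split: l1_idx=3, l2_idx=1, offset=13
L1[3] = 0
L2[0][1] = 60
paddr = 60 * 32 + 13 = 1933

Answer: 1933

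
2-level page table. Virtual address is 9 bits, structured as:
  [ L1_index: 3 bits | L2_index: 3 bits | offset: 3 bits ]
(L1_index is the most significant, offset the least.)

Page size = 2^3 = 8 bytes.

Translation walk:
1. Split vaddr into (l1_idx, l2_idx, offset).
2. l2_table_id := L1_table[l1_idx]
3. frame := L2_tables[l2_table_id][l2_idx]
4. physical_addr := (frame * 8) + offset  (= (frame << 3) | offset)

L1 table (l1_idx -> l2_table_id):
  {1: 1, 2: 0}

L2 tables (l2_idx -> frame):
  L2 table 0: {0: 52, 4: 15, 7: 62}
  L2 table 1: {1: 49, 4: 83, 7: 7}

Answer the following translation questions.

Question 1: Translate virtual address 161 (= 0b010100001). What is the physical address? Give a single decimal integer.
Answer: 121

Derivation:
vaddr = 161 = 0b010100001
Split: l1_idx=2, l2_idx=4, offset=1
L1[2] = 0
L2[0][4] = 15
paddr = 15 * 8 + 1 = 121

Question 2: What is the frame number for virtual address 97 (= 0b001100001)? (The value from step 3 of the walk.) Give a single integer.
vaddr = 97: l1_idx=1, l2_idx=4
L1[1] = 1; L2[1][4] = 83

Answer: 83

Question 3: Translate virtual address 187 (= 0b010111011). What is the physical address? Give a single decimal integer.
Answer: 499

Derivation:
vaddr = 187 = 0b010111011
Split: l1_idx=2, l2_idx=7, offset=3
L1[2] = 0
L2[0][7] = 62
paddr = 62 * 8 + 3 = 499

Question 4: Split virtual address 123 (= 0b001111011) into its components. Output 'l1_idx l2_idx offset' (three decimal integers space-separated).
vaddr = 123 = 0b001111011
  top 3 bits -> l1_idx = 1
  next 3 bits -> l2_idx = 7
  bottom 3 bits -> offset = 3

Answer: 1 7 3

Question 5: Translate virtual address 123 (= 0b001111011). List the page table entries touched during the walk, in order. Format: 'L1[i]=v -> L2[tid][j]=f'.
vaddr = 123 = 0b001111011
Split: l1_idx=1, l2_idx=7, offset=3

Answer: L1[1]=1 -> L2[1][7]=7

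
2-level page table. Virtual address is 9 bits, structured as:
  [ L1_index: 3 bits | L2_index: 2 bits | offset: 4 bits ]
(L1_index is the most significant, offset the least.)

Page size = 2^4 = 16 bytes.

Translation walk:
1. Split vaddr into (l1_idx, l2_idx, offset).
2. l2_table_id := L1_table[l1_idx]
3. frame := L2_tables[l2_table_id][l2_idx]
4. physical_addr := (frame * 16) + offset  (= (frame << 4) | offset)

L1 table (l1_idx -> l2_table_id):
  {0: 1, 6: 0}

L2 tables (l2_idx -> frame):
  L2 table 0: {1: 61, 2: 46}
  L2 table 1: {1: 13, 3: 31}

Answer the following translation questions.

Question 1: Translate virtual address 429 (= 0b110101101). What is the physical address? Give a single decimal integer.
Answer: 749

Derivation:
vaddr = 429 = 0b110101101
Split: l1_idx=6, l2_idx=2, offset=13
L1[6] = 0
L2[0][2] = 46
paddr = 46 * 16 + 13 = 749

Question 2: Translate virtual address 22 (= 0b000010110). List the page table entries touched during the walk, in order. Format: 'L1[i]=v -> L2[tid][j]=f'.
Answer: L1[0]=1 -> L2[1][1]=13

Derivation:
vaddr = 22 = 0b000010110
Split: l1_idx=0, l2_idx=1, offset=6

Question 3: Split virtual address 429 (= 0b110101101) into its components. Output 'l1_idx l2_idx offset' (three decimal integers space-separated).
vaddr = 429 = 0b110101101
  top 3 bits -> l1_idx = 6
  next 2 bits -> l2_idx = 2
  bottom 4 bits -> offset = 13

Answer: 6 2 13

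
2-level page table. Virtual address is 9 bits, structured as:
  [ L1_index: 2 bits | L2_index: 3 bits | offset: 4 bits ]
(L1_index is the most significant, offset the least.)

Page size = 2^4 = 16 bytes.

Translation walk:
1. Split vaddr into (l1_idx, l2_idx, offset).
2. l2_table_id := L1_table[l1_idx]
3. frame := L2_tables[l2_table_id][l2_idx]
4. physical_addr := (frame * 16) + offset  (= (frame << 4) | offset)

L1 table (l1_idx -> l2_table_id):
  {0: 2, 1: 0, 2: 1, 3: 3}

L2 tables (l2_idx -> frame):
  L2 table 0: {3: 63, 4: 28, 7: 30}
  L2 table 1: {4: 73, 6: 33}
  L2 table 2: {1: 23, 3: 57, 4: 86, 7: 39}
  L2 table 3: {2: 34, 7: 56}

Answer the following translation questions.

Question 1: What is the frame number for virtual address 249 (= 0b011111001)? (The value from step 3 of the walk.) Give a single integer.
vaddr = 249: l1_idx=1, l2_idx=7
L1[1] = 0; L2[0][7] = 30

Answer: 30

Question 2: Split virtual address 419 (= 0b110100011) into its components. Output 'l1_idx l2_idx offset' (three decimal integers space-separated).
vaddr = 419 = 0b110100011
  top 2 bits -> l1_idx = 3
  next 3 bits -> l2_idx = 2
  bottom 4 bits -> offset = 3

Answer: 3 2 3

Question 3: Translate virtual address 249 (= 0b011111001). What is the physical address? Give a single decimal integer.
vaddr = 249 = 0b011111001
Split: l1_idx=1, l2_idx=7, offset=9
L1[1] = 0
L2[0][7] = 30
paddr = 30 * 16 + 9 = 489

Answer: 489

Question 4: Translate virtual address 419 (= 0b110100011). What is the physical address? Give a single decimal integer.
vaddr = 419 = 0b110100011
Split: l1_idx=3, l2_idx=2, offset=3
L1[3] = 3
L2[3][2] = 34
paddr = 34 * 16 + 3 = 547

Answer: 547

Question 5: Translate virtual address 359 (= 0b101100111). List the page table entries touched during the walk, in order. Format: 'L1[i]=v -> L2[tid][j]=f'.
vaddr = 359 = 0b101100111
Split: l1_idx=2, l2_idx=6, offset=7

Answer: L1[2]=1 -> L2[1][6]=33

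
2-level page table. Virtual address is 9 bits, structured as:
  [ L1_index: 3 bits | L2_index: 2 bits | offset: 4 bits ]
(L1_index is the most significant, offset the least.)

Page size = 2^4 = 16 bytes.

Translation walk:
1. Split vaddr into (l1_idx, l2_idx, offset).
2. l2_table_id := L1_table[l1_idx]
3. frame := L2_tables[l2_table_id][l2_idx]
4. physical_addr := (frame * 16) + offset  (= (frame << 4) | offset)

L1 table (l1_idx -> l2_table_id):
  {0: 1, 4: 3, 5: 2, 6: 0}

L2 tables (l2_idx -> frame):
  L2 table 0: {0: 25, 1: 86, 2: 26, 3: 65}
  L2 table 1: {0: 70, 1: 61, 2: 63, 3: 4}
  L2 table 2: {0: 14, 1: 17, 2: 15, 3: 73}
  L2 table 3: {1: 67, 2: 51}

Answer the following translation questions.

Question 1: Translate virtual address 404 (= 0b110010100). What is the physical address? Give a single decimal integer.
vaddr = 404 = 0b110010100
Split: l1_idx=6, l2_idx=1, offset=4
L1[6] = 0
L2[0][1] = 86
paddr = 86 * 16 + 4 = 1380

Answer: 1380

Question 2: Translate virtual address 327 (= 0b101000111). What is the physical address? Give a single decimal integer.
Answer: 231

Derivation:
vaddr = 327 = 0b101000111
Split: l1_idx=5, l2_idx=0, offset=7
L1[5] = 2
L2[2][0] = 14
paddr = 14 * 16 + 7 = 231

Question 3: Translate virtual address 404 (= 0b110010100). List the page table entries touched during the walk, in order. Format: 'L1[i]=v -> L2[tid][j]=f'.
vaddr = 404 = 0b110010100
Split: l1_idx=6, l2_idx=1, offset=4

Answer: L1[6]=0 -> L2[0][1]=86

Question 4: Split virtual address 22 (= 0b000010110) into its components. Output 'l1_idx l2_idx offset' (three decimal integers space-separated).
vaddr = 22 = 0b000010110
  top 3 bits -> l1_idx = 0
  next 2 bits -> l2_idx = 1
  bottom 4 bits -> offset = 6

Answer: 0 1 6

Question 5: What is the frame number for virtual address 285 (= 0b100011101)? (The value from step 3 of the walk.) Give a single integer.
Answer: 67

Derivation:
vaddr = 285: l1_idx=4, l2_idx=1
L1[4] = 3; L2[3][1] = 67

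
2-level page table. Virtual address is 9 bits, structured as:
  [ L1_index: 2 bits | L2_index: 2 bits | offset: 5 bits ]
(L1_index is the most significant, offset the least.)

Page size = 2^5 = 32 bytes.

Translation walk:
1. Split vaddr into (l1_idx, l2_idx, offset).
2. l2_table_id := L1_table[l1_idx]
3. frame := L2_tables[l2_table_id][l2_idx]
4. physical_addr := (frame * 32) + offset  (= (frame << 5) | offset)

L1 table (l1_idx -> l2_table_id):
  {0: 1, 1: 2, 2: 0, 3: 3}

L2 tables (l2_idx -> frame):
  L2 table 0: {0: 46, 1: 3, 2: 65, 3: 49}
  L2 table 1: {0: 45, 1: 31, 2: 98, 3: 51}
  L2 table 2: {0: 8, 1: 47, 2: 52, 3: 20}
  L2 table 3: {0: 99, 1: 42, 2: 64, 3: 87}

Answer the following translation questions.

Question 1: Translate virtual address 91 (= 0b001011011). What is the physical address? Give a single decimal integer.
vaddr = 91 = 0b001011011
Split: l1_idx=0, l2_idx=2, offset=27
L1[0] = 1
L2[1][2] = 98
paddr = 98 * 32 + 27 = 3163

Answer: 3163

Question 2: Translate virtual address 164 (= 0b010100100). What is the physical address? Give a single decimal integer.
Answer: 1508

Derivation:
vaddr = 164 = 0b010100100
Split: l1_idx=1, l2_idx=1, offset=4
L1[1] = 2
L2[2][1] = 47
paddr = 47 * 32 + 4 = 1508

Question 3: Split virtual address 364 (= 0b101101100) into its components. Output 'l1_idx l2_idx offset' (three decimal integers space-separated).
vaddr = 364 = 0b101101100
  top 2 bits -> l1_idx = 2
  next 2 bits -> l2_idx = 3
  bottom 5 bits -> offset = 12

Answer: 2 3 12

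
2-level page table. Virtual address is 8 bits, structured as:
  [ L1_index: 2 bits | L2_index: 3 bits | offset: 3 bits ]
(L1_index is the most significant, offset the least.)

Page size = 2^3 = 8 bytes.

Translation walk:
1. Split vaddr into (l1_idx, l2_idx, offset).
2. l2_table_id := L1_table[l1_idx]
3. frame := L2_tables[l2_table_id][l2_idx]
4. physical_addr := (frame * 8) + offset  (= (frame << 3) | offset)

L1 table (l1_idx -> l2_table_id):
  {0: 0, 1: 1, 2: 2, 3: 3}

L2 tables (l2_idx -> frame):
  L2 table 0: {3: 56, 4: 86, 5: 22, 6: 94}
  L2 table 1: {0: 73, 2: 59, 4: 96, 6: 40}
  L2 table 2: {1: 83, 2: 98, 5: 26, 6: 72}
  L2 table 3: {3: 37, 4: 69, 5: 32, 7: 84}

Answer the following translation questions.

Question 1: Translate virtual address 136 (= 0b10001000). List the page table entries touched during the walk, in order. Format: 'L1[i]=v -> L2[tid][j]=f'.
vaddr = 136 = 0b10001000
Split: l1_idx=2, l2_idx=1, offset=0

Answer: L1[2]=2 -> L2[2][1]=83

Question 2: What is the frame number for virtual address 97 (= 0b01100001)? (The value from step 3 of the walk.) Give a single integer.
Answer: 96

Derivation:
vaddr = 97: l1_idx=1, l2_idx=4
L1[1] = 1; L2[1][4] = 96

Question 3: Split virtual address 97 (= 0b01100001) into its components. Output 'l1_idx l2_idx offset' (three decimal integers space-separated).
vaddr = 97 = 0b01100001
  top 2 bits -> l1_idx = 1
  next 3 bits -> l2_idx = 4
  bottom 3 bits -> offset = 1

Answer: 1 4 1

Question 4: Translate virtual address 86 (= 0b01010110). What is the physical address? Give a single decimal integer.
Answer: 478

Derivation:
vaddr = 86 = 0b01010110
Split: l1_idx=1, l2_idx=2, offset=6
L1[1] = 1
L2[1][2] = 59
paddr = 59 * 8 + 6 = 478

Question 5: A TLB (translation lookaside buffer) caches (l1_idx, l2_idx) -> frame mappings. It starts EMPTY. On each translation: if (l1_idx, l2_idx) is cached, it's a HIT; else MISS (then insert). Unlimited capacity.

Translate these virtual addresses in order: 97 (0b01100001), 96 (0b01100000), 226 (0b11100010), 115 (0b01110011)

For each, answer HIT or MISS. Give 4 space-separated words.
Answer: MISS HIT MISS MISS

Derivation:
vaddr=97: (1,4) not in TLB -> MISS, insert
vaddr=96: (1,4) in TLB -> HIT
vaddr=226: (3,4) not in TLB -> MISS, insert
vaddr=115: (1,6) not in TLB -> MISS, insert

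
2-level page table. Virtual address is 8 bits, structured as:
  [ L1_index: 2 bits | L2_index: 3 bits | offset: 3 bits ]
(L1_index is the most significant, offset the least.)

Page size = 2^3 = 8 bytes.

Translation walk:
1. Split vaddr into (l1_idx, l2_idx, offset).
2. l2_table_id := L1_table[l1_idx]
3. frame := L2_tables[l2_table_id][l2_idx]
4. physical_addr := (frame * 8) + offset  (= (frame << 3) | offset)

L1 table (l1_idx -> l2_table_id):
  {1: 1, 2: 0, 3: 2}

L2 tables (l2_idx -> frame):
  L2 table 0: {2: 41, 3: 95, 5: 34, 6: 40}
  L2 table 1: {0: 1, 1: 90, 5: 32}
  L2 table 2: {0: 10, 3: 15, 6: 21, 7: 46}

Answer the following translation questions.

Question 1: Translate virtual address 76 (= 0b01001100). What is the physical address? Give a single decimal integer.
Answer: 724

Derivation:
vaddr = 76 = 0b01001100
Split: l1_idx=1, l2_idx=1, offset=4
L1[1] = 1
L2[1][1] = 90
paddr = 90 * 8 + 4 = 724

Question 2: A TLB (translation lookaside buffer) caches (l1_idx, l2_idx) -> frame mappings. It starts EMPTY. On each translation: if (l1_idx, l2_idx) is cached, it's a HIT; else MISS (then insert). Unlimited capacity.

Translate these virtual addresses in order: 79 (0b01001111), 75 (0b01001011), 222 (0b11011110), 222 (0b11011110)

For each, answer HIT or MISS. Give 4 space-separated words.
Answer: MISS HIT MISS HIT

Derivation:
vaddr=79: (1,1) not in TLB -> MISS, insert
vaddr=75: (1,1) in TLB -> HIT
vaddr=222: (3,3) not in TLB -> MISS, insert
vaddr=222: (3,3) in TLB -> HIT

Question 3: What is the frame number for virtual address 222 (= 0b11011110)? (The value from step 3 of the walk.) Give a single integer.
Answer: 15

Derivation:
vaddr = 222: l1_idx=3, l2_idx=3
L1[3] = 2; L2[2][3] = 15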